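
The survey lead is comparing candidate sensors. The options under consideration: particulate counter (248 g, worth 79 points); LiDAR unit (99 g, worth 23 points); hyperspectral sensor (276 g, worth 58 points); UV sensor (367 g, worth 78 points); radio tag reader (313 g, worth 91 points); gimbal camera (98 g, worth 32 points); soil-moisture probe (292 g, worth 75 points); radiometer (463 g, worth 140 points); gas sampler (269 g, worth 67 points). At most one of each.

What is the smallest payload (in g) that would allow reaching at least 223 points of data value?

758

Need the lightest bundle worth ≥ 223.
particulate counter + LiDAR unit + radio tag reader + gimbal camera reaches 225 using 758 g.
Below 758 g the best achievable stays under 223.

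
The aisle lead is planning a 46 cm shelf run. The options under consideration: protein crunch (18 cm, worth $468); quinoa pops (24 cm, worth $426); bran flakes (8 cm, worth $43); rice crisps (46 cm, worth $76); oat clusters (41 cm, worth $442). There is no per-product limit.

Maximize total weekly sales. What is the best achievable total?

979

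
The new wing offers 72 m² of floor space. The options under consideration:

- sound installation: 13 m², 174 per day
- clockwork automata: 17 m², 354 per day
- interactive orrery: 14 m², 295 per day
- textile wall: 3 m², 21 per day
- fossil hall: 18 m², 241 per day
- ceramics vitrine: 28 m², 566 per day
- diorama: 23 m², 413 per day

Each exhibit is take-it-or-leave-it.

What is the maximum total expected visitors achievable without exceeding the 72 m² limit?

Best packing: sound installation + clockwork automata + interactive orrery + ceramics vitrine — 72 m², 1389 total.
Next best is clockwork automata + textile wall + ceramics vitrine + diorama at 1354 (71 m²) — short by 35.

1389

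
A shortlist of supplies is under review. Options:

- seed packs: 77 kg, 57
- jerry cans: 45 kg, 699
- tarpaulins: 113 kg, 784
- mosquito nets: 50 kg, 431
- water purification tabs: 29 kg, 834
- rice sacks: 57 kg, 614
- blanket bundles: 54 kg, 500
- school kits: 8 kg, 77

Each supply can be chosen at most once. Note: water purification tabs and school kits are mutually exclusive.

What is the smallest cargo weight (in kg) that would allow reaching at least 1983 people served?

128

Need the lightest bundle worth ≥ 1983.
jerry cans + water purification tabs + blanket bundles: 2033 people served at 128 kg.
Below 128 kg the best achievable stays under 1983.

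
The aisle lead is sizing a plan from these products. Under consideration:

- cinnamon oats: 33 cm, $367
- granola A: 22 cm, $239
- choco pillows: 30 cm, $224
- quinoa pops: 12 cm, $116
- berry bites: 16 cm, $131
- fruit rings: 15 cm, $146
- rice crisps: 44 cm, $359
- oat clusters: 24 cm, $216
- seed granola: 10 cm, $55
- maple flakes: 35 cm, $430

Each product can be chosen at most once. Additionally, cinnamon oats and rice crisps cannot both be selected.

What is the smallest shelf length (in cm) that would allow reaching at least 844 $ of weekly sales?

Minimise cm subject to total weekly sales ≥ 844.
cinnamon oats + seed granola + maple flakes: 852 weekly sales at 78 cm.
Below 78 cm the best achievable stays under 844.

78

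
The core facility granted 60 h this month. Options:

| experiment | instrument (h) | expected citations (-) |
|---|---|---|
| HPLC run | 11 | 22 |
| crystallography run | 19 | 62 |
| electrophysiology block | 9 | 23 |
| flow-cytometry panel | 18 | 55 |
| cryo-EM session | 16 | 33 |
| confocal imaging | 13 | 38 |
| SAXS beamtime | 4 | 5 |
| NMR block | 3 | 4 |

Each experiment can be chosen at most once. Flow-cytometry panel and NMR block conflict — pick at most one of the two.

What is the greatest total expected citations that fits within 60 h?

178

Crystallography run + electrophysiology block + flow-cytometry panel + confocal imaging uses 59 of the 60 h and totals 178.
Runner-up HPLC run + crystallography run + electrophysiology block + flow-cytometry panel tops out at 162.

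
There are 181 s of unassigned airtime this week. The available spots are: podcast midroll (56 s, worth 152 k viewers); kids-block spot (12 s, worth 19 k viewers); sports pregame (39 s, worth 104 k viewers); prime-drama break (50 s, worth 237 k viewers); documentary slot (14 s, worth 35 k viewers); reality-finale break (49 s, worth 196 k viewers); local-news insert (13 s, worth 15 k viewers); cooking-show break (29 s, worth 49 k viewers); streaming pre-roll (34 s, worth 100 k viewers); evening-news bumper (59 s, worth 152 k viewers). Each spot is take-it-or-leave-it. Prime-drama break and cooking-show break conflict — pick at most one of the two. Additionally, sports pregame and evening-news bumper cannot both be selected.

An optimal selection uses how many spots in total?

5

The maximum expected reach within 181 s is 639.
podcast midroll + kids-block spot + prime-drama break + documentary slot + reality-finale break hits 639 at 181 s.
All optima have 5 spots.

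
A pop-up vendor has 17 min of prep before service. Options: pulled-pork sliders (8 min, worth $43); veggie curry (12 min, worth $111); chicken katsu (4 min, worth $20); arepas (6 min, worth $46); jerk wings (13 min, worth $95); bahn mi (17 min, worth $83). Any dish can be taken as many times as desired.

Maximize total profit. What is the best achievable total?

Best packing: veggie curry + chicken katsu — 16 min, 131 total.
Every other selection either busts 17 min or fails to beat 131.

131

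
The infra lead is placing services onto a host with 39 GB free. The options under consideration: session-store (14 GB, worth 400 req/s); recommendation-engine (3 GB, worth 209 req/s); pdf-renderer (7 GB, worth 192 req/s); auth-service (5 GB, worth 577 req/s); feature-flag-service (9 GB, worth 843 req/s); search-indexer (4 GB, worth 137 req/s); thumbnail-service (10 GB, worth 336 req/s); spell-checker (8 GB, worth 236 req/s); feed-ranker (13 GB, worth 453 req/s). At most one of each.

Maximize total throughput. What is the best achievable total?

2338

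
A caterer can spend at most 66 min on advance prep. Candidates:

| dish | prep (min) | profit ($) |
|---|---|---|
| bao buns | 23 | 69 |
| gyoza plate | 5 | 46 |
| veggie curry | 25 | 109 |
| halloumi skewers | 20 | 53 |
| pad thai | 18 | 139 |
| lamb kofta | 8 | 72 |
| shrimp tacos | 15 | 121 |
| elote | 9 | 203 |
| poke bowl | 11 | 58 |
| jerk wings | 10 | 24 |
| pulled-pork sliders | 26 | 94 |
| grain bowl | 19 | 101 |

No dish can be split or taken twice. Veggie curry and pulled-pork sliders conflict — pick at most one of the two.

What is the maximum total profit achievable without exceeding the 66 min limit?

639

Best packing: gyoza plate + pad thai + lamb kofta + shrimp tacos + elote + poke bowl — 66 min, 639 total.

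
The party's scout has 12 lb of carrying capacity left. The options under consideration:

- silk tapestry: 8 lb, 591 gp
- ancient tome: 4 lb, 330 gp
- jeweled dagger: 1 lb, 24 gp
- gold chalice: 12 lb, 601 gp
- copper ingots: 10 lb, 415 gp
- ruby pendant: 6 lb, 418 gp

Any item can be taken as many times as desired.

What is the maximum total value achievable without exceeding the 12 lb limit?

990

Taking 3×ancient tome: 12 lb used, 990 in value.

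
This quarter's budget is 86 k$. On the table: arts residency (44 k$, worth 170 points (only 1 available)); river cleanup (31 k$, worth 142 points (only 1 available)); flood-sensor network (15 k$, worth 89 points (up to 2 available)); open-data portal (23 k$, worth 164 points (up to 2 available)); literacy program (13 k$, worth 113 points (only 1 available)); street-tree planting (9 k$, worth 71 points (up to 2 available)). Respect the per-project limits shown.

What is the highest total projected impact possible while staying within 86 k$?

601

Taking the top-ratio projects first gives 2×open-data portal + literacy program + 2×street-tree planting for 583 (77 k$).
Dropping street-tree planting frees 9 k$; slotting in flood-sensor network (15 k$) lifts the total to 601 at 83 k$.
Every other selection either busts 86 k$ or exceeds an availability limit or fails to beat 601.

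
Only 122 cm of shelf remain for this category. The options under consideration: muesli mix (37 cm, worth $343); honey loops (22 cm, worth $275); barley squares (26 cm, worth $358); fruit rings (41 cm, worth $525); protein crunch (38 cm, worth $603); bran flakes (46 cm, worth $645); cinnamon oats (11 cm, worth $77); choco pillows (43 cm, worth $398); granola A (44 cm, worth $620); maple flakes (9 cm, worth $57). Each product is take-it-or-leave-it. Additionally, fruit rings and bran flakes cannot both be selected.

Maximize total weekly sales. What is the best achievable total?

1683

The ratio heuristic lands on barley squares + protein crunch + cinnamon oats + granola A (1658) but leaves 3 cm idle.
Dropping granola A frees 44 cm; slotting in bran flakes (46 cm) lifts the total to 1683 at 121 cm.
The closest alternative, barley squares + protein crunch + bran flakes + maple flakes, reaches only 1663.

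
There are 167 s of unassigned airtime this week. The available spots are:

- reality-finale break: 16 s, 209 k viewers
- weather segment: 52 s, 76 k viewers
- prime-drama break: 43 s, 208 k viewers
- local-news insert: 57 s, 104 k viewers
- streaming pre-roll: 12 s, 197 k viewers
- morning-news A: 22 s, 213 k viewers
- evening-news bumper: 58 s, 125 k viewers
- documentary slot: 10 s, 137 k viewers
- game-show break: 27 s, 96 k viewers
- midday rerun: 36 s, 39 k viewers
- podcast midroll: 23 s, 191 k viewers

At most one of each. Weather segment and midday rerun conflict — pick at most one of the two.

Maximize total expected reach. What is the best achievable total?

The ratio ordering already packs tightly: reality-finale break + prime-drama break + streaming pre-roll + morning-news A + documentary slot + game-show break + podcast midroll, 153 s, 1251.
Runner-up reality-finale break + prime-drama break + streaming pre-roll + morning-news A + documentary slot + midday rerun + podcast midroll tops out at 1194.

1251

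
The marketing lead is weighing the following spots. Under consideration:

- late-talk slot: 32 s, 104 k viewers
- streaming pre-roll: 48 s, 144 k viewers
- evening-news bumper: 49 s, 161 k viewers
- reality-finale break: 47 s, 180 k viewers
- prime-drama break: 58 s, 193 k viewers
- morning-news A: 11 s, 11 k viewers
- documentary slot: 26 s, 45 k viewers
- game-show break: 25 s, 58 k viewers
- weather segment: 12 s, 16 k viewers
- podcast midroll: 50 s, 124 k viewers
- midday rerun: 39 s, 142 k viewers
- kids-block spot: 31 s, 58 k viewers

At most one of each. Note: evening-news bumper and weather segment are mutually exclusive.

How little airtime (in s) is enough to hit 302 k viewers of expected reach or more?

Look for the lowest-airtime combination reaching 302.
Taking reality-finale break + midday rerun gives 322 (≥ 302) for 86 s.
Any bundle with less than 86 s falls short of 302.

86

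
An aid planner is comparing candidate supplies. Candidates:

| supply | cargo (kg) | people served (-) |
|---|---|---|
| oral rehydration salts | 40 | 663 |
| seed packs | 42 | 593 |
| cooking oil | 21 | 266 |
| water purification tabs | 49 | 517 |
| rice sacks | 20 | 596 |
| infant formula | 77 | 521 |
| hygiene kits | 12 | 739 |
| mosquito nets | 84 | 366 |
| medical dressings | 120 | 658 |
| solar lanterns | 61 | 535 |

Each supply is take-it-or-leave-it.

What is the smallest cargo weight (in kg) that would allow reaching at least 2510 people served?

Look for the lowest-cargo combination reaching 2510.
oral rehydration salts + seed packs + rice sacks + hygiene kits: 2591 people served at 114 kg.
No combination under 114 kg hits 2510.

114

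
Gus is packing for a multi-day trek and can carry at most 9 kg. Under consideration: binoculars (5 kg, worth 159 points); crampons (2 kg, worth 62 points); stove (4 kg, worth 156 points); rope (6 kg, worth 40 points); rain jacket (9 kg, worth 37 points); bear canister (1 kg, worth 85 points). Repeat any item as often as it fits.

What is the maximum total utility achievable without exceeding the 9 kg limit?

The ratio ordering already packs tightly: 9×bear canister, 9 kg, 765.

765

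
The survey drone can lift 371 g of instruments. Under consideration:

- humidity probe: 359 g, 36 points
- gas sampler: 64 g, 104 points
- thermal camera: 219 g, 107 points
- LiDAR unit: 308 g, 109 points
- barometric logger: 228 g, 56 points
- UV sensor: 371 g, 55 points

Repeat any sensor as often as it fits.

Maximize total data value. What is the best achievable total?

The ratio ordering already packs tightly: 5×gas sampler, 320 g, 520.

520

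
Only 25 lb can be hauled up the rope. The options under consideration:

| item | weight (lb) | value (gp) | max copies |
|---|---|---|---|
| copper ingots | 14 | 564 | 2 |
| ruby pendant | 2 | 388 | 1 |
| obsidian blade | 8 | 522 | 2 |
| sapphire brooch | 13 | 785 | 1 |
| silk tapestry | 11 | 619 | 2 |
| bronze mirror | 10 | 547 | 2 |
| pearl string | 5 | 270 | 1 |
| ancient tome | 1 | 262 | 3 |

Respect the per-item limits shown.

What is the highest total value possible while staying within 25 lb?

Ranking by ratio (value/lb): ancient tome 262.00, ruby pendant 194.00, obsidian blade 65.25, sapphire brooch 60.38.
The ratio heuristic lands on ruby pendant + 2×obsidian blade + 3×ancient tome (2218) but leaves 4 lb idle.
Replace obsidian blade with silk tapestry: the trade gains 97 net, giving 2315 at 24 lb.
No other feasible combination exceeds 2315.

2315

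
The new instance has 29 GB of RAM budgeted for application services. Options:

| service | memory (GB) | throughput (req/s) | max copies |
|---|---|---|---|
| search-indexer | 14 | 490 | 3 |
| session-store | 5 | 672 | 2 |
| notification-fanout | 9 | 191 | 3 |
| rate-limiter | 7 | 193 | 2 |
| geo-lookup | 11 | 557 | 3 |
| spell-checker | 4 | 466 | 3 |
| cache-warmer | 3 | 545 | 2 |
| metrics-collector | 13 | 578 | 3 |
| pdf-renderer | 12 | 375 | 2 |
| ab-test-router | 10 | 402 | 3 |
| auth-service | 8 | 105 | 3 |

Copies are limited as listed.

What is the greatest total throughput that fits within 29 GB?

3832

2×session-store + 3×spell-checker + 2×cache-warmer uses 28 of the 29 GB and totals 3832.
No other feasible combination exceeds 3832.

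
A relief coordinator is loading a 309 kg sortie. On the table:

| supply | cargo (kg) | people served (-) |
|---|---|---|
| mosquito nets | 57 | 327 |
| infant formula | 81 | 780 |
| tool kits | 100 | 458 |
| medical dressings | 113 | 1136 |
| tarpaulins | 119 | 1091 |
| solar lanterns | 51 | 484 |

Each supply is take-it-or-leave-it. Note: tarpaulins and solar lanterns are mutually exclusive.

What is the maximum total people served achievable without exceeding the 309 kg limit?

2727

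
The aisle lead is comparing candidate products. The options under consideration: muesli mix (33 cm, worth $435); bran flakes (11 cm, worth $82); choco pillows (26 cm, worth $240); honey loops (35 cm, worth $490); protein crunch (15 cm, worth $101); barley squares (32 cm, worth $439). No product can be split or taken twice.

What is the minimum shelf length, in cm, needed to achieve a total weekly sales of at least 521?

43

Need the lightest bundle worth ≥ 521.
bran flakes + barley squares: 521 weekly sales at 43 cm.
Below 43 cm the best achievable stays under 521.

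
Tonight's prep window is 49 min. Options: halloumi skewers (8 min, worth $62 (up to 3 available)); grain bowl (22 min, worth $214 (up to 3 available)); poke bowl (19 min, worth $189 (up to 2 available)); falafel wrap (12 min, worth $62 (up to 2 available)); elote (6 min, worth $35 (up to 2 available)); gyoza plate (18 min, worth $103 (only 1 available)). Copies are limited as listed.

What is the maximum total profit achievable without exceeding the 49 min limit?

465

Taking the top-ratio dishes first gives halloumi skewers + 2×poke bowl for 440 (46 min).
The 19 min tied up in poke bowl is better spent on grain bowl — total rises to 465 (49 min).
Every other selection either busts 49 min or exceeds an availability limit or fails to beat 465.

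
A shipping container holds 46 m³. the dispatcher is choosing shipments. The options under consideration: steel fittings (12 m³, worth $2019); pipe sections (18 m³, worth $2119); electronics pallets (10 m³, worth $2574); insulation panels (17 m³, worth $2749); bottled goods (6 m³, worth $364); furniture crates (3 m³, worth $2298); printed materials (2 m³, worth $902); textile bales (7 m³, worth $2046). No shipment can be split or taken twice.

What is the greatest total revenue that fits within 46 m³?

Density check — furniture crates 766.00, printed materials 451.00, textile bales 292.29, electronics pallets 257.40 are the best per m³.
Filling by ratio: steel fittings + electronics pallets + bottled goods + furniture crates + printed materials + textile bales for 10203, with 6 m³ left unused.
Replace steel fittings with insulation panels: the trade gains 730 net, giving 10933 at 45 m³.
Nothing else within 46 m³ beats 10933.

10933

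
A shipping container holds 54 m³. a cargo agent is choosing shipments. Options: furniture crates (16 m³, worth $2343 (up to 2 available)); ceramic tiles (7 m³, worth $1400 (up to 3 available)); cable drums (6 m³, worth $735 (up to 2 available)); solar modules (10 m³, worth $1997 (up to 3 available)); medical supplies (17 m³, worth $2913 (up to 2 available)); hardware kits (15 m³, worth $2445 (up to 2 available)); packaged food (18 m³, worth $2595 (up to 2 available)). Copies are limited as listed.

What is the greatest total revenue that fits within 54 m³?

10304

Ranking by ratio (revenue/m³): ceramic tiles 200.00, solar modules 199.70, medical supplies 171.35, hardware kits 163.00.
The ratio heuristic lands on 3×ceramic tiles + 3×solar modules (10191) but leaves 3 m³ idle.
Replace 2×ceramic tiles with medical supplies: the trade gains 113 net, giving 10304 at 54 m³.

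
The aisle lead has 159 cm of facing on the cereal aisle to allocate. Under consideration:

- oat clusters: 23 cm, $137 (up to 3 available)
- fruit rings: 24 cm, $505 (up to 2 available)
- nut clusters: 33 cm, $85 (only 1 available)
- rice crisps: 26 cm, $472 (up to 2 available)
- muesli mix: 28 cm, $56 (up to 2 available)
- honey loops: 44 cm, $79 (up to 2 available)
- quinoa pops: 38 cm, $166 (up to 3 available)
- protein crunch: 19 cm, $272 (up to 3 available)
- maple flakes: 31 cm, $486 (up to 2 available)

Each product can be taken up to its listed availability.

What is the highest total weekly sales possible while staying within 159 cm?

A density-first pass picks 2×fruit rings + 2×rice crisps + protein crunch + maple flakes — 2712 at 150 cm.
Dropping maple flakes frees 31 cm; slotting in 2×protein crunch (38 cm) lifts the total to 2770 at 157 cm.
That's the maximum — no swap from here does better than 2770.

2770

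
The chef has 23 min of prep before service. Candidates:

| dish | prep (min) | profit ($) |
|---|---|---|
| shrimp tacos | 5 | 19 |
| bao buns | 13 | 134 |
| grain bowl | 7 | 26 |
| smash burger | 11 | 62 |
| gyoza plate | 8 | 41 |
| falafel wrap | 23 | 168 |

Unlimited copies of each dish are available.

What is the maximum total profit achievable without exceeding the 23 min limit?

By profit per min: bao buns 10.31, falafel wrap 7.30, smash burger 5.64, gyoza plate 5.12 lead.
The ratio ordering already packs tightly: bao buns + gyoza plate, 21 min, 175.
The spare 2 min is too small for any remaining dish, and no exchange beats 175.

175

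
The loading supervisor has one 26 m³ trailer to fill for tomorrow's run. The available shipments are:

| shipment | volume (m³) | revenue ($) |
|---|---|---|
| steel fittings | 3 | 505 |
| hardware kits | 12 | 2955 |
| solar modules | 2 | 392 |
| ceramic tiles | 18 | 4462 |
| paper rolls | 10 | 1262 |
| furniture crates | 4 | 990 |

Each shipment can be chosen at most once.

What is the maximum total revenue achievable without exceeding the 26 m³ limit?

Taking the top-ratio shipments first gives solar modules + ceramic tiles + furniture crates for 5844 (24 m³).
Replace solar modules with steel fittings: the trade gains 113 net, giving 5957 at 25 m³.
An exhaustive check of the 64 subsets confirms 5957.

5957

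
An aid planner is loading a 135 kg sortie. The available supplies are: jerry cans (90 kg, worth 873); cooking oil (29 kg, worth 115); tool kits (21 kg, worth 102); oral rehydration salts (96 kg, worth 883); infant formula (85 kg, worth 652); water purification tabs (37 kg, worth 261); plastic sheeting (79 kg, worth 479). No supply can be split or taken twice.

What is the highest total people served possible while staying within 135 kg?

Taking the top-ratio supplies first gives jerry cans + water purification tabs for 1134 (127 kg).
Replace jerry cans with oral rehydration salts: the trade gains 10 net, giving 1144 at 133 kg.
No other feasible combination exceeds 1144.

1144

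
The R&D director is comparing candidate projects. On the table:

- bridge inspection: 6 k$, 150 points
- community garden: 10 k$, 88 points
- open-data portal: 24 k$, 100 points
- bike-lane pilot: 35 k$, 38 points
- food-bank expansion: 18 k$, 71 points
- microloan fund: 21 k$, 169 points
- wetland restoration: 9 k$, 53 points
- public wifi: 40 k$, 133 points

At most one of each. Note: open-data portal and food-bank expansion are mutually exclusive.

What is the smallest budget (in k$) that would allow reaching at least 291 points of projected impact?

25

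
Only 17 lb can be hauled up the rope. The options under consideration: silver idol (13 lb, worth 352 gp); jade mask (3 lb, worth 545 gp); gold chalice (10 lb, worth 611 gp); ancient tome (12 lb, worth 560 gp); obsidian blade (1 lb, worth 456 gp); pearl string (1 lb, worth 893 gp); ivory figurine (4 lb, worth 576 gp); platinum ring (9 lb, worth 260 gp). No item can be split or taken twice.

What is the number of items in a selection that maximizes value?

4

The maximum value within 17 lb is 2536.
One optimal bundle: gold chalice + obsidian blade + pearl string + ivory figurine (16 lb).
All optima have 4 items.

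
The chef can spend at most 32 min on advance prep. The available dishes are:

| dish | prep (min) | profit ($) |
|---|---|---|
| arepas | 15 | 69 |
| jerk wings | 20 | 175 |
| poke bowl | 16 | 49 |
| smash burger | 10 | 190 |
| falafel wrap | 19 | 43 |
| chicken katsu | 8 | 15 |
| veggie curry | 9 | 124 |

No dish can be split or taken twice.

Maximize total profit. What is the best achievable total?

365

Density check — smash burger 19.00, veggie curry 13.78, jerk wings 8.75, arepas 4.60 are the best per min.
Greedy by ratio would take smash burger + chicken katsu + veggie curry: 27 min used, total 329.
Dropping chicken katsu and veggie curry frees 17 min; slotting in jerk wings (20 min) lifts the total to 365 at 30 min.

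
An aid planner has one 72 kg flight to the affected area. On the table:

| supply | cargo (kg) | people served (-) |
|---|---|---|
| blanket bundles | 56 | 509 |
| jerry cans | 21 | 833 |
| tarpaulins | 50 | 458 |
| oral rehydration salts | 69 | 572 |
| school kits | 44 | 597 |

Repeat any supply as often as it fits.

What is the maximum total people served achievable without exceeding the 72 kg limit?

2499

Density check — jerry cans 39.67, school kits 13.57, tarpaulins 9.16 are the best per kg.
The ratio ordering already packs tightly: 3×jerry cans, 63 kg, 2499.
The spare 9 kg is too small for any remaining supply, and no exchange beats 2499.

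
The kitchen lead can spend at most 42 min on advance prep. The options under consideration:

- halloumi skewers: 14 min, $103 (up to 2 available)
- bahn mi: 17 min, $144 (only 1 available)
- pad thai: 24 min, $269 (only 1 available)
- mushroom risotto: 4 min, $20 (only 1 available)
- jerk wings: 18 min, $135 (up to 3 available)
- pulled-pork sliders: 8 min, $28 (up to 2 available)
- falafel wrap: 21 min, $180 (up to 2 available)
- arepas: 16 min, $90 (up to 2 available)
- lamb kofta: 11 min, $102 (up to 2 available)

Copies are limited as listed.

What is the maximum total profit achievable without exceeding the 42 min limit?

413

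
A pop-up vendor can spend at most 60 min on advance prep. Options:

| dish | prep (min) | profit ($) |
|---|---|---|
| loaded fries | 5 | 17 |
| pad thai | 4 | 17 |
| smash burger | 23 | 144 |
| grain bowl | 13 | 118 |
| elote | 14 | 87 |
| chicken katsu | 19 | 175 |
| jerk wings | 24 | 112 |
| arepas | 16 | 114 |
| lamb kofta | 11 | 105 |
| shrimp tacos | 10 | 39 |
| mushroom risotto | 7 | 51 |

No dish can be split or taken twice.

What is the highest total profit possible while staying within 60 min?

512

Ranking by ratio (profit/min): lamb kofta 9.55, chicken katsu 9.21, grain bowl 9.08, mushroom risotto 7.29.
A density-first pass picks loaded fries + pad thai + grain bowl + chicken katsu + lamb kofta + mushroom risotto — 483 at 59 min.
Dropping loaded fries and pad thai and mushroom risotto frees 16 min; slotting in arepas (16 min) lifts the total to 512 at 59 min.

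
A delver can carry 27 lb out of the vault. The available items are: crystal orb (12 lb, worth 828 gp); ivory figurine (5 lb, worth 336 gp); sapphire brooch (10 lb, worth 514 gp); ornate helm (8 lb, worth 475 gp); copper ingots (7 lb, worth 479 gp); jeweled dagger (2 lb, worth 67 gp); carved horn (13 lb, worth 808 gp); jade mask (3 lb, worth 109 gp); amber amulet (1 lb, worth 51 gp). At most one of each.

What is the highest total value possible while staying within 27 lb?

A density-first pass picks crystal orb + ivory figurine + copper ingots + jeweled dagger + amber amulet — 1761 at 27 lb.
Dropping ivory figurine and jeweled dagger and amber amulet frees 8 lb; slotting in ornate helm (8 lb) lifts the total to 1782 at 27 lb.
The closest alternative, crystal orb + ivory figurine + copper ingots + jeweled dagger + amber amulet, reaches only 1761.

1782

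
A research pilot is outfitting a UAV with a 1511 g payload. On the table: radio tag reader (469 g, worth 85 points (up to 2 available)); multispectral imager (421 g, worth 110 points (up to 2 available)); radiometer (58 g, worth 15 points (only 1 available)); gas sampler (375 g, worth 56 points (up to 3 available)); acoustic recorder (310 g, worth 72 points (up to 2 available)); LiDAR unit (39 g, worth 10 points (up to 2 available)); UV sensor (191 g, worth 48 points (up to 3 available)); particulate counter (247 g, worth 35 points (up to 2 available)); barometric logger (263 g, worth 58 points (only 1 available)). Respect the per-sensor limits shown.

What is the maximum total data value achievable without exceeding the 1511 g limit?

Ranking by ratio (data value/g): multispectral imager 0.26, radiometer 0.26, LiDAR unit 0.26, UV sensor 0.25.
Filling by ratio: 2×multispectral imager + radiometer + 2×LiDAR unit + 2×UV sensor for 351, with 151 g left unused.
Dropping radiometer frees 58 g; slotting in UV sensor (191 g) lifts the total to 384 at 1493 g.

384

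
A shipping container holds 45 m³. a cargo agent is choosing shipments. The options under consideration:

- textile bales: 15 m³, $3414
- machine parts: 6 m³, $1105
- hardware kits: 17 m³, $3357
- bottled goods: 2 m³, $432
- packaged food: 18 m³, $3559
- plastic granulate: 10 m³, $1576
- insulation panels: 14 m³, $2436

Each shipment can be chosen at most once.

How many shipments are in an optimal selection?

Best achievable revenue is 8981.
One optimal bundle: textile bales + bottled goods + packaged food + plastic granulate (45 m³).
Every optimal selection uses 4 shipments.

4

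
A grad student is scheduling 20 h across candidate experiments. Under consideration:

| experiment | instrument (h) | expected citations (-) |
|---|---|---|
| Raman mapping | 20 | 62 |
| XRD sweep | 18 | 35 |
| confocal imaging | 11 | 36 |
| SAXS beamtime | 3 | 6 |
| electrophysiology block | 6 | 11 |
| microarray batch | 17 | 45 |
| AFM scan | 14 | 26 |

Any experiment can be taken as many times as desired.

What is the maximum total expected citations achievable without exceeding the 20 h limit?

62

Density check — confocal imaging 3.27, Raman mapping 3.10, microarray batch 2.65 are the best per h.
Greedy by ratio would take confocal imaging + 3×SAXS beamtime: 20 h used, total 54.
Replace confocal imaging and 3×SAXS beamtime with Raman mapping: the trade gains 8 net, giving 62 at 20 h.
Nothing else within 20 h beats 62.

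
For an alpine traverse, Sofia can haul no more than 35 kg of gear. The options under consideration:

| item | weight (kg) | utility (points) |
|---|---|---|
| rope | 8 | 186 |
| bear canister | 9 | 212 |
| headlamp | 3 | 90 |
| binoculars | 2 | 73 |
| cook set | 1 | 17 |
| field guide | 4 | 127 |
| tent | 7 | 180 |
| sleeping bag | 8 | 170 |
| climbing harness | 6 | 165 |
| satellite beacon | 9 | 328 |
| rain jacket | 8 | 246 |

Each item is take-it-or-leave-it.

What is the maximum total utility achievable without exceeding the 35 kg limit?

Greedy by ratio would take headlamp + binoculars + cook set + field guide + climbing harness + satellite beacon + rain jacket: 33 kg used, total 1046.
Dropping cook set and field guide frees 5 kg; slotting in tent (7 kg) lifts the total to 1082 at 35 kg.
Nothing else within 35 kg beats 1082.

1082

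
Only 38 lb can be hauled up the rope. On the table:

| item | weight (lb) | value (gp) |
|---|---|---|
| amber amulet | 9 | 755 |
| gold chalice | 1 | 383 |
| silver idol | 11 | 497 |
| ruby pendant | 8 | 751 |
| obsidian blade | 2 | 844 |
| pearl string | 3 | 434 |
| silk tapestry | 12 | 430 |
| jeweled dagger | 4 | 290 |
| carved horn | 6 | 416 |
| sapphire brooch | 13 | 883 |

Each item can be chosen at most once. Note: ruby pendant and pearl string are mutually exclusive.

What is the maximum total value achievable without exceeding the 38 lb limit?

Taking amber amulet + gold chalice + obsidian blade + pearl string + jeweled dagger + carved horn + sapphire brooch: 38 lb used, 4005 in value.

4005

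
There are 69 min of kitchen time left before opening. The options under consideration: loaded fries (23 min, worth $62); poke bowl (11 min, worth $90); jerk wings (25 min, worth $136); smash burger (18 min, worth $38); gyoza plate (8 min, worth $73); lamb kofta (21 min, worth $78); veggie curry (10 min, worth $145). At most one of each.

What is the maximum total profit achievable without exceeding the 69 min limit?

The ratio heuristic lands on poke bowl + jerk wings + gyoza plate + veggie curry (444) but leaves 15 min idle.
Replace gyoza plate with lamb kofta: the trade gains 5 net, giving 449 at 67 min.

449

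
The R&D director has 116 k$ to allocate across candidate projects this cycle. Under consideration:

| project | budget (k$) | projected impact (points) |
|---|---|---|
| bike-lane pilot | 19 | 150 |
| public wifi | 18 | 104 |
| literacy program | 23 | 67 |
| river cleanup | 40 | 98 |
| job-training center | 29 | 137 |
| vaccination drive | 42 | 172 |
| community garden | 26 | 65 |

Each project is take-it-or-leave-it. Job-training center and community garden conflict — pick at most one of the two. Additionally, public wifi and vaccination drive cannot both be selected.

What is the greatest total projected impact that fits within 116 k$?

Ranking by ratio (projected impact/k$): bike-lane pilot 7.89, public wifi 5.78, job-training center 4.72.
Taking bike-lane pilot + literacy program + job-training center + vaccination drive: 113 k$ used, 526 in projected impact.
Every other selection either busts 116 k$ or breaks a pairing rule or fails to beat 526.

526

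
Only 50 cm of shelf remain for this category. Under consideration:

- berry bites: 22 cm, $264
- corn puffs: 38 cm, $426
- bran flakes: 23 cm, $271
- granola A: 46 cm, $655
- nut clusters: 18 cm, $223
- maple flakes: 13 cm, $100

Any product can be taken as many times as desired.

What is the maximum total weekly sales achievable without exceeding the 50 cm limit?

Granola A uses 46 of the 50 cm and totals 655.
Nothing else within 50 cm beats 655.

655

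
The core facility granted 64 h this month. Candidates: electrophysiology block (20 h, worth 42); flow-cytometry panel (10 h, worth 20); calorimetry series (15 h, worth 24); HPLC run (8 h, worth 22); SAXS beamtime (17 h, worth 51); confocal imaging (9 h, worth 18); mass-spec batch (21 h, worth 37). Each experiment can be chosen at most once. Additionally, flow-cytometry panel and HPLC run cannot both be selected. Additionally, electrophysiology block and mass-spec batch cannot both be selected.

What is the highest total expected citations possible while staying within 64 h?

139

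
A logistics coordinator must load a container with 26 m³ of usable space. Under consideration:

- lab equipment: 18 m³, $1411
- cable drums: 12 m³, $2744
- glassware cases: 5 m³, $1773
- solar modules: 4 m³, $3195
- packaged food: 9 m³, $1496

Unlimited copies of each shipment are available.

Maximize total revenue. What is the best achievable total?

The ratio ordering already packs tightly: 6×solar modules, 24 m³, 19170.
No other feasible combination exceeds 19170.

19170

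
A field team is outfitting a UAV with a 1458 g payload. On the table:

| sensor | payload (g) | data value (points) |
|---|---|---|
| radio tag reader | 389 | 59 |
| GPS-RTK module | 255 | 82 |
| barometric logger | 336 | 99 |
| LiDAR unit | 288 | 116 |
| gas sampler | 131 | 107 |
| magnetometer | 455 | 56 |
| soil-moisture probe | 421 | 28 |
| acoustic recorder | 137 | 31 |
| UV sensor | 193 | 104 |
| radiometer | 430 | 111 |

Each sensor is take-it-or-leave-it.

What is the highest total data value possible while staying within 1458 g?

Filling by ratio: GPS-RTK module + barometric logger + LiDAR unit + gas sampler + acoustic recorder + UV sensor for 539, with 118 g left unused.
Dropping barometric logger frees 336 g; slotting in radiometer (430 g) lifts the total to 551 at 1434 g.
The spare 24 g is too small for any remaining sensor, and no exchange beats 551.

551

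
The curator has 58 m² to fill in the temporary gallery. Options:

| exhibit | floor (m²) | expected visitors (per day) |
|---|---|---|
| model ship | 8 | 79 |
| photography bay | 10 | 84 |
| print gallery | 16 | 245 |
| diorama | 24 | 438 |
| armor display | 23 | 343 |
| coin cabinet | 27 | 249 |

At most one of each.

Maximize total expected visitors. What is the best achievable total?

865

Density check — diorama 18.25, print gallery 15.31, armor display 14.91 are the best per m².
A density-first pass picks model ship + photography bay + print gallery + diorama — 846 at 58 m².
Dropping model ship and print gallery frees 24 m²; slotting in armor display (23 m²) lifts the total to 865 at 57 m².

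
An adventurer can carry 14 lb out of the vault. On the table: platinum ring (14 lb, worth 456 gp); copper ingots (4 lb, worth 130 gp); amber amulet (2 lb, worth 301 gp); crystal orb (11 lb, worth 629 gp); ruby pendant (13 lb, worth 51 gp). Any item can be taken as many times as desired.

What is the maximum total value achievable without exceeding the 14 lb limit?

2107

Taking 7×amber amulet: 14 lb used, 2107 in value.
No other feasible combination exceeds 2107.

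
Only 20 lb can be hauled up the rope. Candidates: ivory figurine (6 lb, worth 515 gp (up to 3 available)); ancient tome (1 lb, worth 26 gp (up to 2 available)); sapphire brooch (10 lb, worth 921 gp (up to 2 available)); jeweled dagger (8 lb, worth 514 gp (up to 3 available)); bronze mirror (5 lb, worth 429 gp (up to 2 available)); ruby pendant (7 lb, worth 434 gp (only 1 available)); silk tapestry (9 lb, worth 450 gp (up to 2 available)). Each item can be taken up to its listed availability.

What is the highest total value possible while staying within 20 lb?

1842

Density check — sapphire brooch 92.10, ivory figurine 85.83, bronze mirror 85.80, jeweled dagger 64.25 are the best per lb.
The ratio ordering already packs tightly: 2×sapphire brooch, 20 lb, 1842.
No other feasible combination exceeds 1842.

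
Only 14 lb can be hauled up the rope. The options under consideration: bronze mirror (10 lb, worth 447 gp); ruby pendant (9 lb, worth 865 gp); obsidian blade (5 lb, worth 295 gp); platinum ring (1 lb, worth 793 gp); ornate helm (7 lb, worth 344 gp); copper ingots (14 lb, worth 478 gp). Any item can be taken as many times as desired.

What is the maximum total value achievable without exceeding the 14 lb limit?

11102

Density check — platinum ring 793.00, ruby pendant 96.11, obsidian blade 59.00 are the best per lb.
The ratio ordering already packs tightly: 14×platinum ring, 14 lb, 11102.
Every other selection either busts 14 lb or fails to beat 11102.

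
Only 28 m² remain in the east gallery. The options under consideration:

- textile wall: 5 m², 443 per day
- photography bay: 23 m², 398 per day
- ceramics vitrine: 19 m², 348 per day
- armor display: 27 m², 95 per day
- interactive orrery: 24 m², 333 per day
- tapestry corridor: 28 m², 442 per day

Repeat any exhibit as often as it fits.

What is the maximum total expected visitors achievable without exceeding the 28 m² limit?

2215

Ranking by ratio (expected visitors/m²): textile wall 88.60, ceramics vitrine 18.32, photography bay 17.30.
The ratio ordering already packs tightly: 5×textile wall, 25 m², 2215.
That's the maximum — no swap from here does better than 2215.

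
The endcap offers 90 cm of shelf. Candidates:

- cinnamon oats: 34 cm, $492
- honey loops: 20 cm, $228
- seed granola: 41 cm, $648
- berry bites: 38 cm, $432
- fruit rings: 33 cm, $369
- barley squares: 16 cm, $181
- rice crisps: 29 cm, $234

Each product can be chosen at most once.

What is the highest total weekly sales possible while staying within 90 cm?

Filling by ratio: cinnamon oats + seed granola for 1140, with 15 cm left unused.
Dropping cinnamon oats frees 34 cm; slotting in fruit rings + barley squares (49 cm) lifts the total to 1198 at 90 cm.

1198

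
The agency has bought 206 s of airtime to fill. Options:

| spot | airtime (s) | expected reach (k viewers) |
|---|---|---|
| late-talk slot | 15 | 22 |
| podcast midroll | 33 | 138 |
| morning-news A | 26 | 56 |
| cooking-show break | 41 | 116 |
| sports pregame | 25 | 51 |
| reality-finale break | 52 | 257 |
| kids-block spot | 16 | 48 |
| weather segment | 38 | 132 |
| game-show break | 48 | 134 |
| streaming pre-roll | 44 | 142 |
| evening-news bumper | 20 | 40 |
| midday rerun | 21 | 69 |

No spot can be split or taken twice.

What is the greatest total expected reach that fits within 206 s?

Best packing: podcast midroll + reality-finale break + kids-block spot + weather segment + streaming pre-roll + midday rerun — 204 s, 786 total.
Runner-up podcast midroll + cooking-show break + reality-finale break + kids-block spot + weather segment + midday rerun tops out at 760.

786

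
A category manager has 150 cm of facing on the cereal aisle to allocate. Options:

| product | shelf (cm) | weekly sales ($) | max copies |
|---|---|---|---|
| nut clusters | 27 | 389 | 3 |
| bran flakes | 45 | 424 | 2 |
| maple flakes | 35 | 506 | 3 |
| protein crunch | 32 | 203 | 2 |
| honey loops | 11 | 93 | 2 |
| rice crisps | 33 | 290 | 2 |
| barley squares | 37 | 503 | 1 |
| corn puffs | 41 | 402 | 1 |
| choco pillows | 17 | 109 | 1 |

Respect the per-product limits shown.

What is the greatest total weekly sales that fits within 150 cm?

2021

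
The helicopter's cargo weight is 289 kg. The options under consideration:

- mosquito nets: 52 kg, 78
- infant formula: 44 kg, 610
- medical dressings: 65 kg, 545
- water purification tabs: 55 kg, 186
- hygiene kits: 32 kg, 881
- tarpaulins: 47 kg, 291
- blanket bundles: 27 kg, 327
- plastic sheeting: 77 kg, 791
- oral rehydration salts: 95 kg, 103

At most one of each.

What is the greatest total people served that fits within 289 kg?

3154

Taking infant formula + medical dressings + hygiene kits + blanket bundles + plastic sheeting: 245 kg used, 3154 in people served.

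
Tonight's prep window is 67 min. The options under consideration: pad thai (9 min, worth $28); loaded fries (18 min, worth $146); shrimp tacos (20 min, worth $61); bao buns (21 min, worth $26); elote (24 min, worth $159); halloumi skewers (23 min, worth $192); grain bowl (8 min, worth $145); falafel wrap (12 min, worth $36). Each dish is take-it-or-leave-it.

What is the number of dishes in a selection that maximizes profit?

4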